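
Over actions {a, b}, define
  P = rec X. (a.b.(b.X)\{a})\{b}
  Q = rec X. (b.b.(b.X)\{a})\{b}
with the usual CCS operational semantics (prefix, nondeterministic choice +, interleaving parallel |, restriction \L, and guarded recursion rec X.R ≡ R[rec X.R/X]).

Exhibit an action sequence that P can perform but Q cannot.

a

Reachable graph of P (2 states):
  p0 = rec X. (a.b.(b.X)\{a})\{b} | -a-> p1
  p1 = (b.(b.(rec X. (a.b.(b.X)\{a})\{b}))\{a})\{b} | deadlocked
Reachable graph of Q (1 states):
  q0 = rec X. (b.b.(b.X)\{a})\{b} | deadlocked
Run σ = ⟨a⟩ on P: start {p0}
  step 1 (a): {p1}
  ✓ P
Run σ = ⟨a⟩ on Q: start {q0}
  step 1 (a): ∅ (Q stuck)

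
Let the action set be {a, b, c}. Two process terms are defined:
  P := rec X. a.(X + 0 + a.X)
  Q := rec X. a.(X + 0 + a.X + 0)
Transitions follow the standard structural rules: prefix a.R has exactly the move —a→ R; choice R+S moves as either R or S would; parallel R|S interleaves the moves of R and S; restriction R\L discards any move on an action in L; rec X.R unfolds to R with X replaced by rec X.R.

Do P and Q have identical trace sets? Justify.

Reachable graph of P (2 states):
  m0 = rec X. a.(X + 0 + a.X) → -a-> m1
  m1 = (rec X. a.(X + 0 + a.X)) + 0 + a.(rec X. a.(X + 0 + a.X)) → -a-> m0, -a-> m1
Reachable graph of Q (2 states):
  n0 = rec X. a.(X + 0 + a.X + 0) → -a-> n1
  n1 = (rec X. a.(X + 0 + a.X + 0)) + 0 + a.(rec X. a.(X + 0 + a.X + 0)) + 0 → -a-> n0, -a-> n1
Partition-refinement fixed point:
  B0 = {m0, m1, n0, n1}
m0 ∈ B0, n0 ∈ B0 → same block
Bisimilar ⇒ trace-equivalent.

YES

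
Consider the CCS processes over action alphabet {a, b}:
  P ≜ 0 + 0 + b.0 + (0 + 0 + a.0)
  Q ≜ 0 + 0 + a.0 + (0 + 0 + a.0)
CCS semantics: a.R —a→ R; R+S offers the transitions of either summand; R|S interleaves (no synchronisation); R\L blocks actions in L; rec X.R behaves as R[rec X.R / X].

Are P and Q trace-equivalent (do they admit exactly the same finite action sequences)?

trace-distinct — witness ⟨b⟩

Reachable graph of P (2 states):
  p0 = 0 + 0 + b.0 + (0 + 0 + a.0) | —a→ p1, —b→ p1
  p1 = 0 | ·
Reachable graph of Q (2 states):
  q0 = 0 + 0 + a.0 + (0 + 0 + a.0) | —a→ q1
  q1 = 0 | ·
Run σ = ⟨b⟩ on P: start {p0}
  step 1 (b): {p1}
  ✓ P
Run σ = ⟨b⟩ on Q: start {q0}
  step 1 (b): no successor for Q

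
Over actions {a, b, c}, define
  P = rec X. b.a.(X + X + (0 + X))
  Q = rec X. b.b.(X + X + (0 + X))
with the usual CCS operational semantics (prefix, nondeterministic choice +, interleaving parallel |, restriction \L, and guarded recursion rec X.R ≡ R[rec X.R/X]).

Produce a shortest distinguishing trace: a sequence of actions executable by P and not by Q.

LTS(P): 3 reachable states
  m0 = rec X. b.a.(X + X + (0 + X)) ⊢ --b--▸ m1
  m1 = a.((rec X. b.a.(X + X + (0 + X))) + (rec X. b.a.(X + X + (0 + X))) + (0 + (rec X. b.a.(X + X + (0 + X))))) ⊢ --a--▸ m2
  m2 = (rec X. b.a.(X + X + (0 + X))) + (rec X. b.a.(X + X + (0 + X))) + (0 + (rec X. b.a.(X + X + (0 + X)))) ⊢ --b--▸ m1
LTS(Q): 3 reachable states
  n0 = rec X. b.b.(X + X + (0 + X)) ⊢ --b--▸ n1
  n1 = b.((rec X. b.b.(X + X + (0 + X))) + (rec X. b.b.(X + X + (0 + X))) + (0 + (rec X. b.b.(X + X + (0 + X))))) ⊢ --b--▸ n2
  n2 = (rec X. b.b.(X + X + (0 + X))) + (rec X. b.b.(X + X + (0 + X))) + (0 + (rec X. b.b.(X + X + (0 + X)))) ⊢ --b--▸ n1
Trace ⟨ba⟩ through P, begin at {m0}:
  step 1 (b): {m1}
  step 2 (a): {m2}
  P completes σ.
Trace ⟨ba⟩ through Q, begin at {n0}:
  step 1 (b): {n1}
  step 2 (a): no successor for Q

ba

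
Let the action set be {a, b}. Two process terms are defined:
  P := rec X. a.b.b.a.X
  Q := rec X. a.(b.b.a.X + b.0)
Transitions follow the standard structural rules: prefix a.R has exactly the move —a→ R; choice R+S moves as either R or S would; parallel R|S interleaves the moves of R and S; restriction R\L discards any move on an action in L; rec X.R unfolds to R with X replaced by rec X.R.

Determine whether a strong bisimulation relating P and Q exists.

LTS(P): 4 reachable states
  p0 = rec X. a.b.b.a.X :: -a-> p1
  p1 = b.b.a.(rec X. a.b.b.a.X) :: -b-> p2
  p2 = b.a.(rec X. a.b.b.a.X) :: -b-> p3
  p3 = a.(rec X. a.b.b.a.X) :: -a-> p0
LTS(Q): 5 reachable states
  q0 = rec X. a.(b.b.a.X + b.0) :: -a-> q1
  q1 = b.b.a.(rec X. a.(b.b.a.X + b.0)) + b.0 :: -b-> q2, -b-> q3
  q2 = 0 :: stopped
  q3 = b.a.(rec X. a.(b.b.a.X + b.0)) :: -b-> q4
  q4 = a.(rec X. a.(b.b.a.X + b.0)) :: -a-> q0
Bisimilarity quotient blocks:
  B0 = {p0}
  B1 = {p1}
  B2 = {p2}
  B3 = {p3}
  B4 = {q0}
  B5 = {q1}
  B6 = {q2}
  B7 = {q3}
  B8 = {q4}
p0 ∈ B0, q0 ∈ B4 → different blocks

NO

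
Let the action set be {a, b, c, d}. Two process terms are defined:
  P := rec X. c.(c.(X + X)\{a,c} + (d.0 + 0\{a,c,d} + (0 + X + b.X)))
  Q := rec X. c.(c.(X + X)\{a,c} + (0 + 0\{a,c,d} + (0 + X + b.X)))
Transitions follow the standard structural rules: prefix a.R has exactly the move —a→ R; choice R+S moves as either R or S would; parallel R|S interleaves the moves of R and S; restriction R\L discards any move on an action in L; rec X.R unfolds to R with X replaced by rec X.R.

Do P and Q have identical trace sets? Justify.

Reachable graph of P (4 states):
  u0 = rec X. c.(c.(X + X)\{a,c} + (d.0 + 0\{a,c,d} + (0 + X + b.X))) :: ··c··> u1
  u1 = c.((rec X. c.(c.(X + X)\{a,c} + (d.0 + 0\{a,c,d} + (0 + X + b.X)))) + (rec X. c.(c.(X + X)\{a,c} + (d.0 + 0\{a,c,d} + (0 + X + b.X)))))\{a,c} + (d.0 + 0\{a,c,d} + (0 + (rec X. c.(c.(X + X)\{a,c} + (d.0 + 0\{a,c,d} + (0 + X + b.X)))) + b.(rec X. c.(c.(X + X)\{a,c} + (d.0 + 0\{a,c,d} + (0 + X + b.X)))))) :: ··b··> u0, ··c··> u1, ··c··> u2, ··d··> u3
  u2 = ((rec X. c.(c.(X + X)\{a,c} + (d.0 + 0\{a,c,d} + (0 + X + b.X)))) + (rec X. c.(c.(X + X)\{a,c} + (d.0 + 0\{a,c,d} + (0 + X + b.X)))))\{a,c} :: stopped
  u3 = 0 :: stopped
Reachable graph of Q (3 states):
  v0 = rec X. c.(c.(X + X)\{a,c} + (0 + 0\{a,c,d} + (0 + X + b.X))) :: ··c··> v1
  v1 = c.((rec X. c.(c.(X + X)\{a,c} + (0 + 0\{a,c,d} + (0 + X + b.X)))) + (rec X. c.(c.(X + X)\{a,c} + (0 + 0\{a,c,d} + (0 + X + b.X)))))\{a,c} + (0 + 0\{a,c,d} + (0 + (rec X. c.(c.(X + X)\{a,c} + (0 + 0\{a,c,d} + (0 + X + b.X)))) + b.(rec X. c.(c.(X + X)\{a,c} + (0 + 0\{a,c,d} + (0 + X + b.X)))))) :: ··b··> v0, ··c··> v1, ··c··> v2
  v2 = ((rec X. c.(c.(X + X)\{a,c} + (0 + 0\{a,c,d} + (0 + X + b.X)))) + (rec X. c.(c.(X + X)\{a,c} + (0 + 0\{a,c,d} + (0 + X + b.X)))))\{a,c} :: stopped
Run σ = ⟨cd⟩ on P: start {u0}
  [1] c ⇒ {u1}
  [2] d ⇒ {u3}
  ✓ P
Run σ = ⟨cd⟩ on Q: start {v0}
  [1] c ⇒ {v1}
  [2] d ⇒ no successor for Q

NO — witness ⟨cd⟩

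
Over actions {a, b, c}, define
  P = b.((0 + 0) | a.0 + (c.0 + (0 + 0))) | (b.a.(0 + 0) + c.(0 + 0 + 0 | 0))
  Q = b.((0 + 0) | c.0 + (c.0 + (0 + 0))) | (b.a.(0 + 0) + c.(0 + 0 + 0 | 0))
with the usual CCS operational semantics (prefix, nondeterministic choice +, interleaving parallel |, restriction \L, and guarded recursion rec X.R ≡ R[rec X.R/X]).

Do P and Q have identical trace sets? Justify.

LTS(P): 16 reachable states
  u0 = b.((0 + 0) | a.0 + (c.0 + (0 + 0))) | (b.a.(0 + 0) + c.(0 + 0 + 0 | 0)) | =b=> u1, =b=> u2, =c=> u3
  u1 = ((0 + 0) | a.0 + (c.0 + (0 + 0))) | (b.a.(0 + 0) + c.(0 + 0 + 0 | 0)) | =a=> u4, =b=> u5, =c=> u6, =c=> u7
  u2 = b.((0 + 0) | a.0 + (c.0 + (0 + 0))) | a.(0 + 0) | =a=> u8, =b=> u5
  u3 = b.((0 + 0) | a.0 + (c.0 + (0 + 0))) | (0 + 0 + 0 | 0) | =b=> u6
  u4 = (0 + 0) | 0 | (b.a.(0 + 0) + c.(0 + 0 + 0 | 0)) | =b=> u9, =c=> u10
  u5 = ((0 + 0) | a.0 + (c.0 + (0 + 0))) | a.(0 + 0) | =a=> u11, =a=> u9, =c=> u12
  u6 = ((0 + 0) | a.0 + (c.0 + (0 + 0))) | (0 + 0 + 0 | 0) | =a=> u10, =c=> u13
  u7 = 0 | (b.a.(0 + 0) + c.(0 + 0 + 0 | 0)) | =b=> u12, =c=> u13
  u8 = b.((0 + 0) | a.0 + (c.0 + (0 + 0))) | (0 + 0) | =b=> u11
  u9 = (0 + 0) | 0 | a.(0 + 0) | =a=> u14
  u10 = (0 + 0) | 0 | (0 + 0 + 0 | 0) | ·
  u11 = ((0 + 0) | a.0 + (c.0 + (0 + 0))) | (0 + 0) | =a=> u14, =c=> u15
  u12 = 0 | a.(0 + 0) | =a=> u15
  u13 = 0 | (0 + 0 + 0 | 0) | ·
  u14 = (0 + 0) | 0 | (0 + 0) | ·
  u15 = 0 | (0 + 0) | ·
LTS(Q): 16 reachable states
  v0 = b.((0 + 0) | c.0 + (c.0 + (0 + 0))) | (b.a.(0 + 0) + c.(0 + 0 + 0 | 0)) | =b=> v1, =b=> v2, =c=> v3
  v1 = ((0 + 0) | c.0 + (c.0 + (0 + 0))) | (b.a.(0 + 0) + c.(0 + 0 + 0 | 0)) | =b=> v4, =c=> v5, =c=> v6, =c=> v7
  v2 = b.((0 + 0) | c.0 + (c.0 + (0 + 0))) | a.(0 + 0) | =a=> v8, =b=> v4
  v3 = b.((0 + 0) | c.0 + (c.0 + (0 + 0))) | (0 + 0 + 0 | 0) | =b=> v5
  v4 = ((0 + 0) | c.0 + (c.0 + (0 + 0))) | a.(0 + 0) | =a=> v9, =c=> v10, =c=> v11
  v5 = ((0 + 0) | c.0 + (c.0 + (0 + 0))) | (0 + 0 + 0 | 0) | =c=> v12, =c=> v13
  v6 = (0 + 0) | 0 | (b.a.(0 + 0) + c.(0 + 0 + 0 | 0)) | =b=> v10, =c=> v12
  v7 = 0 | (b.a.(0 + 0) + c.(0 + 0 + 0 | 0)) | =b=> v11, =c=> v13
  v8 = b.((0 + 0) | c.0 + (c.0 + (0 + 0))) | (0 + 0) | =b=> v9
  v9 = ((0 + 0) | c.0 + (c.0 + (0 + 0))) | (0 + 0) | =c=> v14, =c=> v15
  v10 = (0 + 0) | 0 | a.(0 + 0) | =a=> v14
  v11 = 0 | a.(0 + 0) | =a=> v15
  v12 = (0 + 0) | 0 | (0 + 0 + 0 | 0) | ·
  v13 = 0 | (0 + 0 + 0 | 0) | ·
  v14 = (0 + 0) | 0 | (0 + 0) | ·
  v15 = 0 | (0 + 0) | ·
Executing bac from P (initial set {u0}):
  [1] b ⇒ {u1, u2}
  [2] a ⇒ {u4, u8}
  [3] c ⇒ {u10}
  ✓ P
Executing bac from Q (initial set {v0}):
  [1] b ⇒ {v1, v2}
  [2] a ⇒ {v8}
  [3] c ⇒ ∅ (Q stuck)

NO — witness ⟨bac⟩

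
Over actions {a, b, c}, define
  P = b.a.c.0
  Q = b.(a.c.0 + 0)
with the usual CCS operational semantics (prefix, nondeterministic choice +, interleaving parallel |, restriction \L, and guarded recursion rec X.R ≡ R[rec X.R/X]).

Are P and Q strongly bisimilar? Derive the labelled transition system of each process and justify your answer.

P ~ Q

P's transition system — 4 states:
  m0 = b.a.c.0 → --b--▸ m1
  m1 = a.c.0 → --a--▸ m2
  m2 = c.0 → --c--▸ m3
  m3 = 0 → deadlocked
Q's transition system — 4 states:
  n0 = b.(a.c.0 + 0) → --b--▸ n1
  n1 = a.c.0 + 0 → --a--▸ n2
  n2 = c.0 → --c--▸ n3
  n3 = 0 → deadlocked
Coarsest stable partition (strong bisimilarity classes):
  B0 = {m0, n0}
  B1 = {m1, n1}
  B2 = {m2, n2}
  B3 = {m3, n3}
m0 ∈ B0, n0 ∈ B0 → same block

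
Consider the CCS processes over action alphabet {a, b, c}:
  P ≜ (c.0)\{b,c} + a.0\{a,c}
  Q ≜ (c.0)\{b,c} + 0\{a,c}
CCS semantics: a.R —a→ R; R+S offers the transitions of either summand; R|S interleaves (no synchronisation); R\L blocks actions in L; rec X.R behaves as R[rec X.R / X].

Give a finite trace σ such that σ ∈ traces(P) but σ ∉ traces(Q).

LTS(P): 2 reachable states
  u0 = (c.0)\{b,c} + a.0\{a,c} → --a--▸ u1
  u1 = 0\{a,c} → deadlocked
LTS(Q): 1 reachable states
  v0 = (c.0)\{b,c} + 0\{a,c} → deadlocked
Executing a from P (initial set {u0}):
  [1] a ⇒ {u1}
  — P admits the full trace.
Executing a from Q (initial set {v0}):
  [1] a ⇒ no successor for Q

a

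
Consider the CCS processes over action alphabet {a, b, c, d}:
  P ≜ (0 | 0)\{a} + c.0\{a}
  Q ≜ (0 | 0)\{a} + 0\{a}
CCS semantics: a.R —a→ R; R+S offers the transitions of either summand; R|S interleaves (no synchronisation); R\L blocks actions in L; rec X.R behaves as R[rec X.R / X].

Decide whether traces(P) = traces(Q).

traces(P) ≠ traces(Q) — witness ⟨c⟩

P's transition system — 2 states:
  u0 = (0 | 0)\{a} + c.0\{a} ⊢ -c-> u1
  u1 = 0\{a} ⊢ ·
Q's transition system — 1 states:
  v0 = (0 | 0)\{a} + 0\{a} ⊢ ·
Run σ = ⟨c⟩ on P: start {u0}
  step 1 (c): {u1}
  P completes σ.
Run σ = ⟨c⟩ on Q: start {v0}
  step 1 (c): ∅  — Q cannot continue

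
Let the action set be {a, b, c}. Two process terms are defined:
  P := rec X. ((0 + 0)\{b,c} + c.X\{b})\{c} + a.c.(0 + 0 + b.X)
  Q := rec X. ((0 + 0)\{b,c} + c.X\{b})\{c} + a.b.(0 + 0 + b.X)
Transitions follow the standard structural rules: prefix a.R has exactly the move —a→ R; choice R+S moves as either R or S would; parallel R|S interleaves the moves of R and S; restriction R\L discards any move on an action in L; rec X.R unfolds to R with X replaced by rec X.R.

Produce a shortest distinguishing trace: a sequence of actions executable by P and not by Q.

ac

LTS(P): 3 reachable states
  p0 = rec X. ((0 + 0)\{b,c} + c.X\{b})\{c} + a.c.(0 + 0 + b.X) → =a=> p1
  p1 = c.(0 + 0 + b.(rec X. ((0 + 0)\{b,c} + c.X\{b})\{c} + a.c.(0 + 0 + b.X))) → =c=> p2
  p2 = 0 + 0 + b.(rec X. ((0 + 0)\{b,c} + c.X\{b})\{c} + a.c.(0 + 0 + b.X)) → =b=> p0
LTS(Q): 3 reachable states
  q0 = rec X. ((0 + 0)\{b,c} + c.X\{b})\{c} + a.b.(0 + 0 + b.X) → =a=> q1
  q1 = b.(0 + 0 + b.(rec X. ((0 + 0)\{b,c} + c.X\{b})\{c} + a.b.(0 + 0 + b.X))) → =b=> q2
  q2 = 0 + 0 + b.(rec X. ((0 + 0)\{b,c} + c.X\{b})\{c} + a.b.(0 + 0 + b.X)) → =b=> q0
Run σ = ⟨ac⟩ on P: start {p0}
  after a @ step 1: {p1}
  after c @ step 2: {p2}
  — P admits the full trace.
Run σ = ⟨ac⟩ on Q: start {q0}
  after a @ step 1: {q1}
  after c @ step 2: ∅ (Q stuck)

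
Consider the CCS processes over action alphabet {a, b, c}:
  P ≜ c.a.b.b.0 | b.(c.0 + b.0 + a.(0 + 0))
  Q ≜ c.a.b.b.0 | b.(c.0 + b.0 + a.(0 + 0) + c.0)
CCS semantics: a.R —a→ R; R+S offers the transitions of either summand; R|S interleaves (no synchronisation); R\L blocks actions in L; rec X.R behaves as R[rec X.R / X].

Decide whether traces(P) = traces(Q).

P's transition system — 20 states:
  p0 = c.a.b.b.0 | b.(c.0 + b.0 + a.(0 + 0)) → =b=> p1, =c=> p2
  p1 = c.a.b.b.0 | (c.0 + b.0 + a.(0 + 0)) → =a=> p3, =b=> p4, =c=> p4, =c=> p5
  p2 = a.b.b.0 | b.(c.0 + b.0 + a.(0 + 0)) → =a=> p6, =b=> p5
  p3 = c.a.b.b.0 | (0 + 0) → =c=> p7
  p4 = c.a.b.b.0 | 0 → =c=> p8
  p5 = a.b.b.0 | (c.0 + b.0 + a.(0 + 0)) → =a=> p7, =a=> p9, =b=> p8, =c=> p8
  p6 = b.b.0 | b.(c.0 + b.0 + a.(0 + 0)) → =b=> p10, =b=> p9
  p7 = a.b.b.0 | (0 + 0) → =a=> p11
  p8 = a.b.b.0 | 0 → =a=> p12
  p9 = b.b.0 | (c.0 + b.0 + a.(0 + 0)) → =a=> p11, =b=> p12, =b=> p13, =c=> p12
  p10 = b.0 | b.(c.0 + b.0 + a.(0 + 0)) → =b=> p13, =b=> p14
  p11 = b.b.0 | (0 + 0) → =b=> p15
  p12 = b.b.0 | 0 → =b=> p16
  p13 = b.0 | (c.0 + b.0 + a.(0 + 0)) → =a=> p15, =b=> p16, =b=> p17, =c=> p16
  p14 = 0 | b.(c.0 + b.0 + a.(0 + 0)) → =b=> p17
  p15 = b.0 | (0 + 0) → =b=> p18
  p16 = b.0 | 0 → =b=> p19
  p17 = 0 | (c.0 + b.0 + a.(0 + 0)) → =a=> p18, =b=> p19, =c=> p19
  p18 = 0 | (0 + 0) → stopped
  p19 = 0 | 0 → stopped
Q's transition system — 20 states:
  q0 = c.a.b.b.0 | b.(c.0 + b.0 + a.(0 + 0) + c.0) → =b=> q1, =c=> q2
  q1 = c.a.b.b.0 | (c.0 + b.0 + a.(0 + 0) + c.0) → =a=> q3, =b=> q4, =c=> q4, =c=> q5
  q2 = a.b.b.0 | b.(c.0 + b.0 + a.(0 + 0) + c.0) → =a=> q6, =b=> q5
  q3 = c.a.b.b.0 | (0 + 0) → =c=> q7
  q4 = c.a.b.b.0 | 0 → =c=> q8
  q5 = a.b.b.0 | (c.0 + b.0 + a.(0 + 0) + c.0) → =a=> q7, =a=> q9, =b=> q8, =c=> q8
  q6 = b.b.0 | b.(c.0 + b.0 + a.(0 + 0) + c.0) → =b=> q10, =b=> q9
  q7 = a.b.b.0 | (0 + 0) → =a=> q11
  q8 = a.b.b.0 | 0 → =a=> q12
  q9 = b.b.0 | (c.0 + b.0 + a.(0 + 0) + c.0) → =a=> q11, =b=> q12, =b=> q13, =c=> q12
  q10 = b.0 | b.(c.0 + b.0 + a.(0 + 0) + c.0) → =b=> q13, =b=> q14
  q11 = b.b.0 | (0 + 0) → =b=> q15
  q12 = b.b.0 | 0 → =b=> q16
  q13 = b.0 | (c.0 + b.0 + a.(0 + 0) + c.0) → =a=> q15, =b=> q16, =b=> q17, =c=> q16
  q14 = 0 | b.(c.0 + b.0 + a.(0 + 0) + c.0) → =b=> q17
  q15 = b.0 | (0 + 0) → =b=> q18
  q16 = b.0 | 0 → =b=> q19
  q17 = 0 | (c.0 + b.0 + a.(0 + 0) + c.0) → =a=> q18, =b=> q19, =c=> q19
  q18 = 0 | (0 + 0) → stopped
  q19 = 0 | 0 → stopped
Bisimilarity quotient blocks:
  B0 = {p0, q0}
  B1 = {p1, q1}
  B2 = {p3, p4, q3, q4}
  B3 = {p7, p8, q7, q8}
  B4 = {p11, p12, q11, q12}
  B5 = {p15, p16, q15, q16}
  B6 = {p18, p19, q18, q19}
  B7 = {p5, q5}
  B8 = {p9, q9}
  B9 = {p13, q13}
  B10 = {p17, q17}
  B11 = {p2, q2}
  B12 = {p6, q6}
  B13 = {p10, q10}
  B14 = {p14, q14}
p0 ∈ B0, q0 ∈ B0 → same block
Bisimilar ⇒ trace-equivalent.

traces(P) = traces(Q)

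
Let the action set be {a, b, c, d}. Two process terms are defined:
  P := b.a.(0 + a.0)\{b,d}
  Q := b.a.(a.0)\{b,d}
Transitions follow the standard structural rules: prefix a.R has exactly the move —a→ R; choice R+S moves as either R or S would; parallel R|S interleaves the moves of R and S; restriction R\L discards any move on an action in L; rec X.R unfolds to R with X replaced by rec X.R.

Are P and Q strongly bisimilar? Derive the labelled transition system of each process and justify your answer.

LTS(P): 4 reachable states
  m0 = b.a.(0 + a.0)\{b,d} ⊢ ··b··> m1
  m1 = a.(0 + a.0)\{b,d} ⊢ ··a··> m2
  m2 = (0 + a.0)\{b,d} ⊢ ··a··> m3
  m3 = 0\{b,d} ⊢ (no moves)
LTS(Q): 4 reachable states
  n0 = b.a.(a.0)\{b,d} ⊢ ··b··> n1
  n1 = a.(a.0)\{b,d} ⊢ ··a··> n2
  n2 = (a.0)\{b,d} ⊢ ··a··> n3
  n3 = 0\{b,d} ⊢ (no moves)
Partition-refinement fixed point:
  B0 = {m0, n0}
  B1 = {m1, n1}
  B2 = {m2, n2}
  B3 = {m3, n3}
m0 ∈ B0, n0 ∈ B0 → same block

P ~ Q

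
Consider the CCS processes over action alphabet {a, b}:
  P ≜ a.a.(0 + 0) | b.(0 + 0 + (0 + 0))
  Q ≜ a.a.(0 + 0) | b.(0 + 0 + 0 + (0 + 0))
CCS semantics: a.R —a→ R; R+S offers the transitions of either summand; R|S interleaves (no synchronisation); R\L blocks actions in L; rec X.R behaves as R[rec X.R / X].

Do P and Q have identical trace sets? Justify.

trace-equivalent

Reachable graph of P (6 states):
  u0 = a.a.(0 + 0) | b.(0 + 0 + (0 + 0)) | -a-> u1, -b-> u2
  u1 = a.(0 + 0) | b.(0 + 0 + (0 + 0)) | -a-> u3, -b-> u4
  u2 = a.a.(0 + 0) | (0 + 0 + (0 + 0)) | -a-> u4
  u3 = (0 + 0) | b.(0 + 0 + (0 + 0)) | -b-> u5
  u4 = a.(0 + 0) | (0 + 0 + (0 + 0)) | -a-> u5
  u5 = (0 + 0) | (0 + 0 + (0 + 0)) | ·
Reachable graph of Q (6 states):
  v0 = a.a.(0 + 0) | b.(0 + 0 + 0 + (0 + 0)) | -a-> v1, -b-> v2
  v1 = a.(0 + 0) | b.(0 + 0 + 0 + (0 + 0)) | -a-> v3, -b-> v4
  v2 = a.a.(0 + 0) | (0 + 0 + 0 + (0 + 0)) | -a-> v4
  v3 = (0 + 0) | b.(0 + 0 + 0 + (0 + 0)) | -b-> v5
  v4 = a.(0 + 0) | (0 + 0 + 0 + (0 + 0)) | -a-> v5
  v5 = (0 + 0) | (0 + 0 + 0 + (0 + 0)) | ·
Bisimilarity quotient blocks:
  B0 = {u0, v0}
  B1 = {u1, v1}
  B2 = {u3, v3}
  B3 = {u5, v5}
  B4 = {u4, v4}
  B5 = {u2, v2}
u0 ∈ B0, v0 ∈ B0 → same block
Bisimilar ⇒ trace-equivalent.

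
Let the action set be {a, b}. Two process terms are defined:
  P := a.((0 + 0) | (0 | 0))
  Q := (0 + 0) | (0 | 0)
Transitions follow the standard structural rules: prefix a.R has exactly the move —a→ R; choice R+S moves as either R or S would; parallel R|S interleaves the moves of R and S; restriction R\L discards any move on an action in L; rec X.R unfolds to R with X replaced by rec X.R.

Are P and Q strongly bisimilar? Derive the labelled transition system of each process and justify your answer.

P's transition system — 2 states:
  u0 = a.((0 + 0) | (0 | 0)) :: ··a··> u1
  u1 = (0 + 0) | (0 | 0) :: stopped
Q's transition system — 1 states:
  v0 = (0 + 0) | (0 | 0) :: stopped
Coarsest stable partition (strong bisimilarity classes):
  B0 = {u0}
  B1 = {u1, v0}
u0 ∈ B0, v0 ∈ B1 → different blocks

not bisimilar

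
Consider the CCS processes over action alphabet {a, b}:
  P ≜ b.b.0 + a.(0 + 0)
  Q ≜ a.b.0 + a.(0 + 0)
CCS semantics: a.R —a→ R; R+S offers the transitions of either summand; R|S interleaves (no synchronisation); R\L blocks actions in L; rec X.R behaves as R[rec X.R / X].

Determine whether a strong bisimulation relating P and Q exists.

not bisimilar

Reachable graph of P (4 states):
  p0 = b.b.0 + a.(0 + 0) → ··a··> p1, ··b··> p2
  p1 = 0 + 0 → ·
  p2 = b.0 → ··b··> p3
  p3 = 0 → ·
Reachable graph of Q (4 states):
  q0 = a.b.0 + a.(0 + 0) → ··a··> q1, ··a··> q2
  q1 = 0 + 0 → ·
  q2 = b.0 → ··b··> q3
  q3 = 0 → ·
Bisimilarity quotient blocks:
  B0 = {p0}
  B1 = {p1, p3, q1, q3}
  B2 = {p2, q2}
  B3 = {q0}
p0 ∈ B0, q0 ∈ B3 → different blocks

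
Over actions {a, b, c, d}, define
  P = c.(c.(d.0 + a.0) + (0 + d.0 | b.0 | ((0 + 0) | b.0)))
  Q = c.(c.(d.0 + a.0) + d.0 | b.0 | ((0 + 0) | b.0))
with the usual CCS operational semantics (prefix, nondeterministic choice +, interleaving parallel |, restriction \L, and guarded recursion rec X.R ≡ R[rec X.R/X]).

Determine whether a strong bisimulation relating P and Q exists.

P ~ Q

P's transition system — 11 states:
  u0 = c.(c.(d.0 + a.0) + (0 + d.0 | b.0 | ((0 + 0) | b.0))) | ··c··> u1
  u1 = c.(d.0 + a.0) + (0 + d.0 | b.0 | ((0 + 0) | b.0)) | ··b··> u2, ··b··> u3, ··c··> u4, ··d··> u5
  u2 = d.0 | 0 | ((0 + 0) | b.0) | ··b··> u6, ··d··> u7
  u3 = d.0 | b.0 | ((0 + 0) | 0) | ··b··> u6, ··d··> u8
  u4 = d.0 + a.0 | ··a··> u9, ··d··> u9
  u5 = 0 | b.0 | ((0 + 0) | b.0) | ··b··> u7, ··b··> u8
  u6 = d.0 | 0 | ((0 + 0) | 0) | ··d··> u10
  u7 = 0 | 0 | ((0 + 0) | b.0) | ··b··> u10
  u8 = 0 | b.0 | ((0 + 0) | 0) | ··b··> u10
  u9 = 0 | ·
  u10 = 0 | 0 | ((0 + 0) | 0) | ·
Q's transition system — 11 states:
  v0 = c.(c.(d.0 + a.0) + d.0 | b.0 | ((0 + 0) | b.0)) | ··c··> v1
  v1 = c.(d.0 + a.0) + d.0 | b.0 | ((0 + 0) | b.0) | ··b··> v2, ··b··> v3, ··c··> v4, ··d··> v5
  v2 = d.0 | 0 | ((0 + 0) | b.0) | ··b··> v6, ··d··> v7
  v3 = d.0 | b.0 | ((0 + 0) | 0) | ··b··> v6, ··d··> v8
  v4 = d.0 + a.0 | ··a··> v9, ··d··> v9
  v5 = 0 | b.0 | ((0 + 0) | b.0) | ··b··> v7, ··b··> v8
  v6 = d.0 | 0 | ((0 + 0) | 0) | ··d··> v10
  v7 = 0 | 0 | ((0 + 0) | b.0) | ··b··> v10
  v8 = 0 | b.0 | ((0 + 0) | 0) | ··b··> v10
  v9 = 0 | ·
  v10 = 0 | 0 | ((0 + 0) | 0) | ·
Bisimilarity quotient blocks:
  B0 = {u0, v0}
  B1 = {u1, v1}
  B2 = {u2, u3, v2, v3}
  B3 = {u6, v6}
  B4 = {u10, u9, v10, v9}
  B5 = {u7, u8, v7, v8}
  B6 = {u5, v5}
  B7 = {u4, v4}
u0 ∈ B0, v0 ∈ B0 → same block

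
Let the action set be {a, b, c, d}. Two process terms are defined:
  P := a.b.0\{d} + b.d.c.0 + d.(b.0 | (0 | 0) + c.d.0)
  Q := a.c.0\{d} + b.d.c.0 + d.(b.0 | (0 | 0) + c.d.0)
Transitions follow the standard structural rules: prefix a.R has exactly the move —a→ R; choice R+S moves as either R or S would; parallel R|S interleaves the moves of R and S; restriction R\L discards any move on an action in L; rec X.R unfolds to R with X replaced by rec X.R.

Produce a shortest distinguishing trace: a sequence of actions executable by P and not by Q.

ab

Reachable graph of P (9 states):
  p0 = a.b.0\{d} + b.d.c.0 + d.(b.0 | (0 | 0) + c.d.0) → —a→ p1, —b→ p2, —d→ p3
  p1 = b.0\{d} → —b→ p4
  p2 = d.c.0 → —d→ p5
  p3 = b.0 | (0 | 0) + c.d.0 → —b→ p6, —c→ p7
  p4 = 0\{d} → (no moves)
  p5 = c.0 → —c→ p8
  p6 = 0 | (0 | 0) → (no moves)
  p7 = d.0 → —d→ p8
  p8 = 0 → (no moves)
Reachable graph of Q (9 states):
  q0 = a.c.0\{d} + b.d.c.0 + d.(b.0 | (0 | 0) + c.d.0) → —a→ q1, —b→ q2, —d→ q3
  q1 = c.0\{d} → —c→ q4
  q2 = d.c.0 → —d→ q5
  q3 = b.0 | (0 | 0) + c.d.0 → —b→ q6, —c→ q7
  q4 = 0\{d} → (no moves)
  q5 = c.0 → —c→ q8
  q6 = 0 | (0 | 0) → (no moves)
  q7 = d.0 → —d→ q8
  q8 = 0 → (no moves)
Executing ab from P (initial set {p0}):
  after a @ step 1: {p1}
  after b @ step 2: {p4}
  — P admits the full trace.
Executing ab from Q (initial set {q0}):
  after a @ step 1: {q1}
  after b @ step 2: ∅ (Q stuck)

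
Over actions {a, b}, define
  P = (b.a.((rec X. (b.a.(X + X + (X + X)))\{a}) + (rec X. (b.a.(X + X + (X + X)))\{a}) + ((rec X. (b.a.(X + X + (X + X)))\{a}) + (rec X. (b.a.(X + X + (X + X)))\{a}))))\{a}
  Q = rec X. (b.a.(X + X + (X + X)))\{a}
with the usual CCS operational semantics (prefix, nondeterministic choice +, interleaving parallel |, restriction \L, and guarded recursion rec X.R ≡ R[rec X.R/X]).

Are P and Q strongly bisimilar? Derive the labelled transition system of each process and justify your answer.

YES

LTS(P): 2 reachable states
  m0 = (b.a.((rec X. (b.a.(X + X + (X + X)))\{a}) + (rec X. (b.a.(X + X + (X + X)))\{a}) + ((rec X. (b.a.(X + X + (X + X)))\{a}) + (rec X. (b.a.(X + X + (X + X)))\{a}))))\{a} ⊢ --b--▸ m1
  m1 = (a.((rec X. (b.a.(X + X + (X + X)))\{a}) + (rec X. (b.a.(X + X + (X + X)))\{a}) + ((rec X. (b.a.(X + X + (X + X)))\{a}) + (rec X. (b.a.(X + X + (X + X)))\{a}))))\{a} ⊢ deadlocked
LTS(Q): 2 reachable states
  n0 = rec X. (b.a.(X + X + (X + X)))\{a} ⊢ --b--▸ n1
  n1 = (a.((rec X. (b.a.(X + X + (X + X)))\{a}) + (rec X. (b.a.(X + X + (X + X)))\{a}) + ((rec X. (b.a.(X + X + (X + X)))\{a}) + (rec X. (b.a.(X + X + (X + X)))\{a}))))\{a} ⊢ deadlocked
Coarsest stable partition (strong bisimilarity classes):
  B0 = {m0, n0}
  B1 = {m1, n1}
m0 ∈ B0, n0 ∈ B0 → same block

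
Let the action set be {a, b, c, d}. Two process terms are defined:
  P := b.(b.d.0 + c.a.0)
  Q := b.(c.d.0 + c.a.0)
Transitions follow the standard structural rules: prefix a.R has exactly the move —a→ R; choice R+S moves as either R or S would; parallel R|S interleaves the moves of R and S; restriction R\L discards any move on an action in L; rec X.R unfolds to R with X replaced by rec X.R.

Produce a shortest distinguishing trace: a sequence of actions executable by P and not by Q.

bb

Reachable graph of P (5 states):
  p0 = b.(b.d.0 + c.a.0) → =b=> p1
  p1 = b.d.0 + c.a.0 → =b=> p2, =c=> p3
  p2 = d.0 → =d=> p4
  p3 = a.0 → =a=> p4
  p4 = 0 → deadlocked
Reachable graph of Q (5 states):
  q0 = b.(c.d.0 + c.a.0) → =b=> q1
  q1 = c.d.0 + c.a.0 → =c=> q2, =c=> q3
  q2 = a.0 → =a=> q4
  q3 = d.0 → =d=> q4
  q4 = 0 → deadlocked
Trace ⟨bb⟩ through P, begin at {p0}:
  step 1 (b): {p1}
  step 2 (b): {p2}
  ✓ P
Trace ⟨bb⟩ through Q, begin at {q0}:
  step 1 (b): {q1}
  step 2 (b): ∅  — Q cannot continue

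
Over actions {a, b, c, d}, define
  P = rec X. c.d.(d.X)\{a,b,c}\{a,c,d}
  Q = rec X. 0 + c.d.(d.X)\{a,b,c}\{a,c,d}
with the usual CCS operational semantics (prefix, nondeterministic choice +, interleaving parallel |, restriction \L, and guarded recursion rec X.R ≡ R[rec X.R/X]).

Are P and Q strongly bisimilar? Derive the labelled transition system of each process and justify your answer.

YES

LTS(P): 3 reachable states
  m0 = rec X. c.d.(d.X)\{a,b,c}\{a,c,d} ⊢ -c-> m1
  m1 = d.(d.(rec X. c.d.(d.X)\{a,b,c}\{a,c,d}))\{a,b,c}\{a,c,d} ⊢ -d-> m2
  m2 = (d.(rec X. c.d.(d.X)\{a,b,c}\{a,c,d}))\{a,b,c}\{a,c,d} ⊢ ∅
LTS(Q): 3 reachable states
  n0 = rec X. 0 + c.d.(d.X)\{a,b,c}\{a,c,d} ⊢ -c-> n1
  n1 = d.(d.(rec X. 0 + c.d.(d.X)\{a,b,c}\{a,c,d}))\{a,b,c}\{a,c,d} ⊢ -d-> n2
  n2 = (d.(rec X. 0 + c.d.(d.X)\{a,b,c}\{a,c,d}))\{a,b,c}\{a,c,d} ⊢ ∅
Partition-refinement fixed point:
  B0 = {m0, n0}
  B1 = {m1, n1}
  B2 = {m2, n2}
m0 ∈ B0, n0 ∈ B0 → same block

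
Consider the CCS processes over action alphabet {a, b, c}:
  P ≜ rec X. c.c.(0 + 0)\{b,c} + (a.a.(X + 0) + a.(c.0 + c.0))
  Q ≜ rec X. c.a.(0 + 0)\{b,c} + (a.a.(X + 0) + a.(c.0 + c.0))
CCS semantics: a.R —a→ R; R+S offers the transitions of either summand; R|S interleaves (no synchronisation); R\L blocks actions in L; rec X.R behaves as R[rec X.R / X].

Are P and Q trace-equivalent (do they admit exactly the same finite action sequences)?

trace-distinct — witness ⟨cc⟩

P's transition system — 7 states:
  m0 = rec X. c.c.(0 + 0)\{b,c} + (a.a.(X + 0) + a.(c.0 + c.0)) ⊢ ··a··> m1, ··a··> m2, ··c··> m3
  m1 = a.((rec X. c.c.(0 + 0)\{b,c} + (a.a.(X + 0) + a.(c.0 + c.0))) + 0) ⊢ ··a··> m4
  m2 = c.0 + c.0 ⊢ ··c··> m5
  m3 = c.(0 + 0)\{b,c} ⊢ ··c··> m6
  m4 = (rec X. c.c.(0 + 0)\{b,c} + (a.a.(X + 0) + a.(c.0 + c.0))) + 0 ⊢ ··a··> m1, ··a··> m2, ··c··> m3
  m5 = 0 ⊢ deadlocked
  m6 = (0 + 0)\{b,c} ⊢ deadlocked
Q's transition system — 7 states:
  n0 = rec X. c.a.(0 + 0)\{b,c} + (a.a.(X + 0) + a.(c.0 + c.0)) ⊢ ··a··> n1, ··a··> n2, ··c··> n3
  n1 = a.((rec X. c.a.(0 + 0)\{b,c} + (a.a.(X + 0) + a.(c.0 + c.0))) + 0) ⊢ ··a··> n4
  n2 = c.0 + c.0 ⊢ ··c··> n5
  n3 = a.(0 + 0)\{b,c} ⊢ ··a··> n6
  n4 = (rec X. c.a.(0 + 0)\{b,c} + (a.a.(X + 0) + a.(c.0 + c.0))) + 0 ⊢ ··a··> n1, ··a··> n2, ··c··> n3
  n5 = 0 ⊢ deadlocked
  n6 = (0 + 0)\{b,c} ⊢ deadlocked
Executing cc from P (initial set {m0}):
  step 1 (c): {m3}
  step 2 (c): {m6}
  P completes σ.
Executing cc from Q (initial set {n0}):
  step 1 (c): {n3}
  step 2 (c): ∅ (Q stuck)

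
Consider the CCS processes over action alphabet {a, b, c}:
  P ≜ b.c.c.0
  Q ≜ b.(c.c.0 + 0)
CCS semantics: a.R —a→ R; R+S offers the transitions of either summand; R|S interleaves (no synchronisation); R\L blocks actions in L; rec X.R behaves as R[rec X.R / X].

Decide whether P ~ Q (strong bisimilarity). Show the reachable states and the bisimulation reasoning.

YES

LTS(P): 4 reachable states
  p0 = b.c.c.0 → ··b··> p1
  p1 = c.c.0 → ··c··> p2
  p2 = c.0 → ··c··> p3
  p3 = 0 → stopped
LTS(Q): 4 reachable states
  q0 = b.(c.c.0 + 0) → ··b··> q1
  q1 = c.c.0 + 0 → ··c··> q2
  q2 = c.0 → ··c··> q3
  q3 = 0 → stopped
Coarsest stable partition (strong bisimilarity classes):
  B0 = {p0, q0}
  B1 = {p1, q1}
  B2 = {p2, q2}
  B3 = {p3, q3}
p0 ∈ B0, q0 ∈ B0 → same block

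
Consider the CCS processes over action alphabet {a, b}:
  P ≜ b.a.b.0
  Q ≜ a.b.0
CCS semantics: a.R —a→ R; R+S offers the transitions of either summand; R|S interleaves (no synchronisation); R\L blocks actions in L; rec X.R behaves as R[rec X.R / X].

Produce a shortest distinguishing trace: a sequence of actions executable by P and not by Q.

LTS(P): 4 reachable states
  p0 = b.a.b.0 → —b→ p1
  p1 = a.b.0 → —a→ p2
  p2 = b.0 → —b→ p3
  p3 = 0 → stopped
LTS(Q): 3 reachable states
  q0 = a.b.0 → —a→ q1
  q1 = b.0 → —b→ q2
  q2 = 0 → stopped
Trace ⟨b⟩ through P, begin at {p0}:
  step 1 (b): {p1}
  — P admits the full trace.
Trace ⟨b⟩ through Q, begin at {q0}:
  step 1 (b): ∅ (Q stuck)

b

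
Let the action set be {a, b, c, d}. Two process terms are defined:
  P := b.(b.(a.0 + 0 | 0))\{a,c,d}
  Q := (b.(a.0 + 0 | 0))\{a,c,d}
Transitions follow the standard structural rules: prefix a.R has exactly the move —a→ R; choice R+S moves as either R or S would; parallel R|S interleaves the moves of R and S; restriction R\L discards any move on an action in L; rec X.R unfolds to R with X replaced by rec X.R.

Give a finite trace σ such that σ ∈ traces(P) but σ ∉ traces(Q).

LTS(P): 3 reachable states
  u0 = b.(b.(a.0 + 0 | 0))\{a,c,d} → ··b··> u1
  u1 = (b.(a.0 + 0 | 0))\{a,c,d} → ··b··> u2
  u2 = (a.0 + 0 | 0)\{a,c,d} → deadlocked
LTS(Q): 2 reachable states
  v0 = (b.(a.0 + 0 | 0))\{a,c,d} → ··b··> v1
  v1 = (a.0 + 0 | 0)\{a,c,d} → deadlocked
Trace ⟨bb⟩ through P, begin at {u0}:
  step 1 (b): {u1}
  step 2 (b): {u2}
  — P admits the full trace.
Trace ⟨bb⟩ through Q, begin at {v0}:
  step 1 (b): {v1}
  step 2 (b): ∅ (Q stuck)

bb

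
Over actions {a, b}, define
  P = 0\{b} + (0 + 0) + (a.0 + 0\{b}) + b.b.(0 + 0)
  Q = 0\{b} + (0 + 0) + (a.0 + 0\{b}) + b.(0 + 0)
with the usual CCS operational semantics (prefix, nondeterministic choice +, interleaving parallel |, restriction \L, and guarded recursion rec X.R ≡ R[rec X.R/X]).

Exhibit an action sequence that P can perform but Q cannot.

Reachable graph of P (4 states):
  s0 = 0\{b} + (0 + 0) + (a.0 + 0\{b}) + b.b.(0 + 0) :: =a=> s1, =b=> s2
  s1 = 0 :: (no moves)
  s2 = b.(0 + 0) :: =b=> s3
  s3 = 0 + 0 :: (no moves)
Reachable graph of Q (3 states):
  t0 = 0\{b} + (0 + 0) + (a.0 + 0\{b}) + b.(0 + 0) :: =a=> t1, =b=> t2
  t1 = 0 :: (no moves)
  t2 = 0 + 0 :: (no moves)
Executing bb from P (initial set {s0}):
  step 1 (b): {s2}
  step 2 (b): {s3}
  — P admits the full trace.
Executing bb from Q (initial set {t0}):
  step 1 (b): {t2}
  step 2 (b): ∅  — Q cannot continue

bb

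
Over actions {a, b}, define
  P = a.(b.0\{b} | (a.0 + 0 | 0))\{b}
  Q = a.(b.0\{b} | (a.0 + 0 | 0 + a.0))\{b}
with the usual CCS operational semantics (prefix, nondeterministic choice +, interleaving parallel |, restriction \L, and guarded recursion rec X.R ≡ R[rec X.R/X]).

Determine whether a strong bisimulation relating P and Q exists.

P's transition system — 3 states:
  m0 = a.(b.0\{b} | (a.0 + 0 | 0))\{b} :: --a--▸ m1
  m1 = (b.0\{b} | (a.0 + 0 | 0))\{b} :: --a--▸ m2
  m2 = (b.0\{b} | 0)\{b} :: ∅
Q's transition system — 3 states:
  n0 = a.(b.0\{b} | (a.0 + 0 | 0 + a.0))\{b} :: --a--▸ n1
  n1 = (b.0\{b} | (a.0 + 0 | 0 + a.0))\{b} :: --a--▸ n2
  n2 = (b.0\{b} | 0)\{b} :: ∅
Coarsest stable partition (strong bisimilarity classes):
  B0 = {m0, n0}
  B1 = {m1, n1}
  B2 = {m2, n2}
m0 ∈ B0, n0 ∈ B0 → same block

bisimilar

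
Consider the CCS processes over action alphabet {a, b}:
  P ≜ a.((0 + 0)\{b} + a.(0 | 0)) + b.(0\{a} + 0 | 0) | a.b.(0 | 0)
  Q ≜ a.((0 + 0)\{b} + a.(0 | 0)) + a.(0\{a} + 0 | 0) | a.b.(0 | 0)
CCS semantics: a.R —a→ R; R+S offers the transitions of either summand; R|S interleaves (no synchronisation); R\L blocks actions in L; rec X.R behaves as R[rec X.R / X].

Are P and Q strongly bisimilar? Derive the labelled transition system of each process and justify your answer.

LTS(P): 8 reachable states
  u0 = a.((0 + 0)\{b} + a.(0 | 0)) + b.(0\{a} + 0 | 0) | a.b.(0 | 0) ⊢ ··a··> u1, ··a··> u2, ··b··> u3
  u1 = (0 + 0)\{b} + a.(0 | 0) ⊢ ··a··> u4
  u2 = b.(0\{a} + 0 | 0) | b.(0 | 0) ⊢ ··b··> u5, ··b··> u6
  u3 = (0\{a} + 0 | 0) | a.b.(0 | 0) ⊢ ··a··> u5
  u4 = 0 | 0 ⊢ (no moves)
  u5 = (0\{a} + 0 | 0) | b.(0 | 0) ⊢ ··b··> u7
  u6 = b.(0\{a} + 0 | 0) | (0 | 0) ⊢ ··b··> u7
  u7 = (0\{a} + 0 | 0) | (0 | 0) ⊢ (no moves)
LTS(Q): 8 reachable states
  v0 = a.((0 + 0)\{b} + a.(0 | 0)) + a.(0\{a} + 0 | 0) | a.b.(0 | 0) ⊢ ··a··> v1, ··a··> v2, ··a··> v3
  v1 = (0 + 0)\{b} + a.(0 | 0) ⊢ ··a··> v4
  v2 = (0\{a} + 0 | 0) | a.b.(0 | 0) ⊢ ··a··> v5
  v3 = a.(0\{a} + 0 | 0) | b.(0 | 0) ⊢ ··a··> v5, ··b··> v6
  v4 = 0 | 0 ⊢ (no moves)
  v5 = (0\{a} + 0 | 0) | b.(0 | 0) ⊢ ··b··> v7
  v6 = a.(0\{a} + 0 | 0) | (0 | 0) ⊢ ··a··> v7
  v7 = (0\{a} + 0 | 0) | (0 | 0) ⊢ (no moves)
Partition-refinement fixed point:
  B0 = {u0}
  B1 = {u3, v2}
  B2 = {u5, u6, v5}
  B3 = {u4, u7, v4, v7}
  B4 = {u1, v1, v6}
  B5 = {u2}
  B6 = {v0}
  B7 = {v3}
u0 ∈ B0, v0 ∈ B6 → different blocks

not bisimilar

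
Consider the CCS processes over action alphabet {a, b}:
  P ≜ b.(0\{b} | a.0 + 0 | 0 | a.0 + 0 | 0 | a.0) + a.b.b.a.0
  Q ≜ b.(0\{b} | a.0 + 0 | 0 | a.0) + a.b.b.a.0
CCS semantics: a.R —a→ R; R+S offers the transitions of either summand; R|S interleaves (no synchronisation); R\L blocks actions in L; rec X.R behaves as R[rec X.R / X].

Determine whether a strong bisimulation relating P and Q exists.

YES

P's transition system — 8 states:
  m0 = b.(0\{b} | a.0 + 0 | 0 | a.0 + 0 | 0 | a.0) + a.b.b.a.0 | -a-> m1, -b-> m2
  m1 = b.b.a.0 | -b-> m3
  m2 = 0\{b} | a.0 + 0 | 0 | a.0 + 0 | 0 | a.0 | -a-> m4, -a-> m5
  m3 = b.a.0 | -b-> m6
  m4 = 0 | 0 | 0 | ∅
  m5 = 0\{b} | 0 | ∅
  m6 = a.0 | -a-> m7
  m7 = 0 | ∅
Q's transition system — 8 states:
  n0 = b.(0\{b} | a.0 + 0 | 0 | a.0) + a.b.b.a.0 | -a-> n1, -b-> n2
  n1 = b.b.a.0 | -b-> n3
  n2 = 0\{b} | a.0 + 0 | 0 | a.0 | -a-> n4, -a-> n5
  n3 = b.a.0 | -b-> n6
  n4 = 0 | 0 | 0 | ∅
  n5 = 0\{b} | 0 | ∅
  n6 = a.0 | -a-> n7
  n7 = 0 | ∅
Partition-refinement fixed point:
  B0 = {m0, n0}
  B1 = {m2, m6, n2, n6}
  B2 = {m4, m5, m7, n4, n5, n7}
  B3 = {m1, n1}
  B4 = {m3, n3}
m0 ∈ B0, n0 ∈ B0 → same block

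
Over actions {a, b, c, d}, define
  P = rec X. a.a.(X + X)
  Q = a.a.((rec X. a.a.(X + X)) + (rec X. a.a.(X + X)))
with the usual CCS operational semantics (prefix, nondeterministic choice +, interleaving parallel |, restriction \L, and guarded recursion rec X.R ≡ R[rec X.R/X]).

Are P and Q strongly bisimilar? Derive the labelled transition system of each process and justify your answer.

LTS(P): 3 reachable states
  m0 = rec X. a.a.(X + X) has moves —a→ m1
  m1 = a.((rec X. a.a.(X + X)) + (rec X. a.a.(X + X))) has moves —a→ m2
  m2 = (rec X. a.a.(X + X)) + (rec X. a.a.(X + X)) has moves —a→ m1
LTS(Q): 3 reachable states
  n0 = a.a.((rec X. a.a.(X + X)) + (rec X. a.a.(X + X))) has moves —a→ n1
  n1 = a.((rec X. a.a.(X + X)) + (rec X. a.a.(X + X))) has moves —a→ n2
  n2 = (rec X. a.a.(X + X)) + (rec X. a.a.(X + X)) has moves —a→ n1
Bisimilarity quotient blocks:
  B0 = {m0, m1, m2, n0, n1, n2}
m0 ∈ B0, n0 ∈ B0 → same block

P ~ Q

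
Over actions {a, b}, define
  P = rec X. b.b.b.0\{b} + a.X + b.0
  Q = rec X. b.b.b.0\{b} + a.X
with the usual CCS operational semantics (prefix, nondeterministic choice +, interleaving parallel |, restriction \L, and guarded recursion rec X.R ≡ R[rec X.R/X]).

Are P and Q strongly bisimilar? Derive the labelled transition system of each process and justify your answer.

Reachable graph of P (5 states):
  s0 = rec X. b.b.b.0\{b} + a.X + b.0 has moves =a=> s0, =b=> s1, =b=> s2
  s1 = 0 has moves ∅
  s2 = b.b.0\{b} has moves =b=> s3
  s3 = b.0\{b} has moves =b=> s4
  s4 = 0\{b} has moves ∅
Reachable graph of Q (4 states):
  t0 = rec X. b.b.b.0\{b} + a.X has moves =a=> t0, =b=> t1
  t1 = b.b.0\{b} has moves =b=> t2
  t2 = b.0\{b} has moves =b=> t3
  t3 = 0\{b} has moves ∅
Coarsest stable partition (strong bisimilarity classes):
  B0 = {s0}
  B1 = {s1, s4, t3}
  B2 = {s2, t1}
  B3 = {s3, t2}
  B4 = {t0}
s0 ∈ B0, t0 ∈ B4 → different blocks

not bisimilar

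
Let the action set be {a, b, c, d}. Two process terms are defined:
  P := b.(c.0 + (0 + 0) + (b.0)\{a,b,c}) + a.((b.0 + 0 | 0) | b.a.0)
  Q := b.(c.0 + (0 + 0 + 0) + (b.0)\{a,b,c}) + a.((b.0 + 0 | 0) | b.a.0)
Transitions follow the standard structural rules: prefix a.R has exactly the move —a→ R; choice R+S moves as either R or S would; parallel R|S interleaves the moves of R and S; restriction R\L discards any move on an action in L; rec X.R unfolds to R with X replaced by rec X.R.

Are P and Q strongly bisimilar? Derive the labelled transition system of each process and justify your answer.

LTS(P): 9 reachable states
  u0 = b.(c.0 + (0 + 0) + (b.0)\{a,b,c}) + a.((b.0 + 0 | 0) | b.a.0) | ··a··> u1, ··b··> u2
  u1 = (b.0 + 0 | 0) | b.a.0 | ··b··> u3, ··b··> u4
  u2 = c.0 + (0 + 0) + (b.0)\{a,b,c} | ··c··> u5
  u3 = (b.0 + 0 | 0) | a.0 | ··a··> u6, ··b··> u7
  u4 = 0 | b.a.0 | ··b··> u7
  u5 = 0 | ∅
  u6 = (b.0 + 0 | 0) | 0 | ··b··> u8
  u7 = 0 | a.0 | ··a··> u8
  u8 = 0 | 0 | ∅
LTS(Q): 9 reachable states
  v0 = b.(c.0 + (0 + 0 + 0) + (b.0)\{a,b,c}) + a.((b.0 + 0 | 0) | b.a.0) | ··a··> v1, ··b··> v2
  v1 = (b.0 + 0 | 0) | b.a.0 | ··b··> v3, ··b··> v4
  v2 = c.0 + (0 + 0 + 0) + (b.0)\{a,b,c} | ··c··> v5
  v3 = (b.0 + 0 | 0) | a.0 | ··a··> v6, ··b··> v7
  v4 = 0 | b.a.0 | ··b··> v7
  v5 = 0 | ∅
  v6 = (b.0 + 0 | 0) | 0 | ··b··> v8
  v7 = 0 | a.0 | ··a··> v8
  v8 = 0 | 0 | ∅
Coarsest stable partition (strong bisimilarity classes):
  B0 = {u0, v0}
  B1 = {u1, v1}
  B2 = {u4, v4}
  B3 = {u7, v7}
  B4 = {u5, u8, v5, v8}
  B5 = {u3, v3}
  B6 = {u6, v6}
  B7 = {u2, v2}
u0 ∈ B0, v0 ∈ B0 → same block

P ~ Q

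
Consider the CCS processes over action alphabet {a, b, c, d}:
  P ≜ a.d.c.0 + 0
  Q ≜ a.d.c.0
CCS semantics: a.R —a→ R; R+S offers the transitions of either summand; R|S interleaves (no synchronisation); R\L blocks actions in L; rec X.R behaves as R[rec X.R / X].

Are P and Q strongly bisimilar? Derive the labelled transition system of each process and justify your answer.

Reachable graph of P (4 states):
  u0 = a.d.c.0 + 0 has moves =a=> u1
  u1 = d.c.0 has moves =d=> u2
  u2 = c.0 has moves =c=> u3
  u3 = 0 has moves (no moves)
Reachable graph of Q (4 states):
  v0 = a.d.c.0 has moves =a=> v1
  v1 = d.c.0 has moves =d=> v2
  v2 = c.0 has moves =c=> v3
  v3 = 0 has moves (no moves)
Bisimilarity quotient blocks:
  B0 = {u0, v0}
  B1 = {u1, v1}
  B2 = {u2, v2}
  B3 = {u3, v3}
u0 ∈ B0, v0 ∈ B0 → same block

P ~ Q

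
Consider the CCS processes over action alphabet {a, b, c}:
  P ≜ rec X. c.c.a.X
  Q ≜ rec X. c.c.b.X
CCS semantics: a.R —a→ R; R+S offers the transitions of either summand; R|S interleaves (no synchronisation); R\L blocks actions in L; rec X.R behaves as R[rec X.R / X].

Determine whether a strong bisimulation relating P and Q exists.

Reachable graph of P (3 states):
  m0 = rec X. c.c.a.X :: ··c··> m1
  m1 = c.a.(rec X. c.c.a.X) :: ··c··> m2
  m2 = a.(rec X. c.c.a.X) :: ··a··> m0
Reachable graph of Q (3 states):
  n0 = rec X. c.c.b.X :: ··c··> n1
  n1 = c.b.(rec X. c.c.b.X) :: ··c··> n2
  n2 = b.(rec X. c.c.b.X) :: ··b··> n0
Bisimilarity quotient blocks:
  B0 = {m0}
  B1 = {m1}
  B2 = {m2}
  B3 = {n0}
  B4 = {n1}
  B5 = {n2}
m0 ∈ B0, n0 ∈ B3 → different blocks

P ≁ Q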